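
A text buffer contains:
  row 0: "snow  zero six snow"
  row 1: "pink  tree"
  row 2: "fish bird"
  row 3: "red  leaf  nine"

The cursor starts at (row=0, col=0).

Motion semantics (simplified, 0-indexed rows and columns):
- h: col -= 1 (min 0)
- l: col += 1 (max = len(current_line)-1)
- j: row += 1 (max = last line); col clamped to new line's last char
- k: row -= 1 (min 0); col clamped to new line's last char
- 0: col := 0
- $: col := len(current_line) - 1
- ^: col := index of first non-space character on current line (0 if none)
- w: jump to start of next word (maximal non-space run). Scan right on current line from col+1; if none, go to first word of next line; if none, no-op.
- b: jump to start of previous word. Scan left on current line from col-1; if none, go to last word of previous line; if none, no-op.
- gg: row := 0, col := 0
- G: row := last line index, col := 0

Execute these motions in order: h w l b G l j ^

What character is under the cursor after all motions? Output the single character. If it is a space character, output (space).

Answer: r

Derivation:
After 1 (h): row=0 col=0 char='s'
After 2 (w): row=0 col=6 char='z'
After 3 (l): row=0 col=7 char='e'
After 4 (b): row=0 col=6 char='z'
After 5 (G): row=3 col=0 char='r'
After 6 (l): row=3 col=1 char='e'
After 7 (j): row=3 col=1 char='e'
After 8 (^): row=3 col=0 char='r'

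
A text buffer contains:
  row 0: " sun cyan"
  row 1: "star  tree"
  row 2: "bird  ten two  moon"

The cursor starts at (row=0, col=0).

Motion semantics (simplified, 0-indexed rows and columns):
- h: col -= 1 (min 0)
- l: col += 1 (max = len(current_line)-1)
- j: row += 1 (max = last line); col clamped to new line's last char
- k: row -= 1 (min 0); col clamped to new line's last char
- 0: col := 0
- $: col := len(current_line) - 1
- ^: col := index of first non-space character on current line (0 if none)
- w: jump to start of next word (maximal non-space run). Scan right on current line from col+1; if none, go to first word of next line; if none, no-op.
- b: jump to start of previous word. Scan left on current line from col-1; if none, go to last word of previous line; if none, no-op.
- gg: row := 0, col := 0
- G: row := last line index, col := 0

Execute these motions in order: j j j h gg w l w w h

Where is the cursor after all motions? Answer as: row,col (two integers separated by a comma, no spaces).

After 1 (j): row=1 col=0 char='s'
After 2 (j): row=2 col=0 char='b'
After 3 (j): row=2 col=0 char='b'
After 4 (h): row=2 col=0 char='b'
After 5 (gg): row=0 col=0 char='_'
After 6 (w): row=0 col=1 char='s'
After 7 (l): row=0 col=2 char='u'
After 8 (w): row=0 col=5 char='c'
After 9 (w): row=1 col=0 char='s'
After 10 (h): row=1 col=0 char='s'

Answer: 1,0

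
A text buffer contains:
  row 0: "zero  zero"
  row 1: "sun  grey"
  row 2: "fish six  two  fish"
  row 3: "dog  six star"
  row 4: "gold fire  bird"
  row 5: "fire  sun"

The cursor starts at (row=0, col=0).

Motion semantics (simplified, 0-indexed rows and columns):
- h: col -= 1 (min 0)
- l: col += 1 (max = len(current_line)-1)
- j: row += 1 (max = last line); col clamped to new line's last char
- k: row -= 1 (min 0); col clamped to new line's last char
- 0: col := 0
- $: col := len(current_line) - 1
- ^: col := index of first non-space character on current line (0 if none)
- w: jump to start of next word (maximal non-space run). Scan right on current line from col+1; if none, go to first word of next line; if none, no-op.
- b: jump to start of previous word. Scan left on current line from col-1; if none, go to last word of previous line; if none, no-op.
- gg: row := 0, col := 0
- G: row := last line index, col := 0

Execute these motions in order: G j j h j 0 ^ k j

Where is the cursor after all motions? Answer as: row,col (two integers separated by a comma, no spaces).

Answer: 5,0

Derivation:
After 1 (G): row=5 col=0 char='f'
After 2 (j): row=5 col=0 char='f'
After 3 (j): row=5 col=0 char='f'
After 4 (h): row=5 col=0 char='f'
After 5 (j): row=5 col=0 char='f'
After 6 (0): row=5 col=0 char='f'
After 7 (^): row=5 col=0 char='f'
After 8 (k): row=4 col=0 char='g'
After 9 (j): row=5 col=0 char='f'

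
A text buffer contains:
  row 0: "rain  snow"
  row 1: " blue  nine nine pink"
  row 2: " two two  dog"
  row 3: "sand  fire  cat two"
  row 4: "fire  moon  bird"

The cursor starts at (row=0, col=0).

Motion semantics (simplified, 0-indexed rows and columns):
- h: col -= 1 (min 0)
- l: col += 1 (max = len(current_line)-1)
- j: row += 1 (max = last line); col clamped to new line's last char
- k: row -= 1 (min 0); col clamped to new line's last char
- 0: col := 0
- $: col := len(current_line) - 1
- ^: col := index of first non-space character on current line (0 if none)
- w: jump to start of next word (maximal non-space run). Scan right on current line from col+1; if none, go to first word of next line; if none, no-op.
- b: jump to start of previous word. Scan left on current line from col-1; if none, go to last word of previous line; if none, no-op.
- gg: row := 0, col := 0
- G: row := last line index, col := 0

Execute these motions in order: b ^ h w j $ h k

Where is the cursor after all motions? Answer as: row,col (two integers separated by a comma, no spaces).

Answer: 0,9

Derivation:
After 1 (b): row=0 col=0 char='r'
After 2 (^): row=0 col=0 char='r'
After 3 (h): row=0 col=0 char='r'
After 4 (w): row=0 col=6 char='s'
After 5 (j): row=1 col=6 char='_'
After 6 ($): row=1 col=20 char='k'
After 7 (h): row=1 col=19 char='n'
After 8 (k): row=0 col=9 char='w'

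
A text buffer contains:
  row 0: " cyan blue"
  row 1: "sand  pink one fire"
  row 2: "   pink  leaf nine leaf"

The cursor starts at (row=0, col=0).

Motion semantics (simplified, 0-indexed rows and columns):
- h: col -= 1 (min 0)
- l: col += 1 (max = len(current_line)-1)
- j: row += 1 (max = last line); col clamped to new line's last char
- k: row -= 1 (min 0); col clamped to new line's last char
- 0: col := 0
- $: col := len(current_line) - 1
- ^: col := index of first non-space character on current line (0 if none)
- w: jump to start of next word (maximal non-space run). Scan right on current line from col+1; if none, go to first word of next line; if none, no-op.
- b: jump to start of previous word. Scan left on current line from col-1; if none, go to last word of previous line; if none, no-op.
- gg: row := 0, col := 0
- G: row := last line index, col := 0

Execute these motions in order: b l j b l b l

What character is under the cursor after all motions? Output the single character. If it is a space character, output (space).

Answer: a

Derivation:
After 1 (b): row=0 col=0 char='_'
After 2 (l): row=0 col=1 char='c'
After 3 (j): row=1 col=1 char='a'
After 4 (b): row=1 col=0 char='s'
After 5 (l): row=1 col=1 char='a'
After 6 (b): row=1 col=0 char='s'
After 7 (l): row=1 col=1 char='a'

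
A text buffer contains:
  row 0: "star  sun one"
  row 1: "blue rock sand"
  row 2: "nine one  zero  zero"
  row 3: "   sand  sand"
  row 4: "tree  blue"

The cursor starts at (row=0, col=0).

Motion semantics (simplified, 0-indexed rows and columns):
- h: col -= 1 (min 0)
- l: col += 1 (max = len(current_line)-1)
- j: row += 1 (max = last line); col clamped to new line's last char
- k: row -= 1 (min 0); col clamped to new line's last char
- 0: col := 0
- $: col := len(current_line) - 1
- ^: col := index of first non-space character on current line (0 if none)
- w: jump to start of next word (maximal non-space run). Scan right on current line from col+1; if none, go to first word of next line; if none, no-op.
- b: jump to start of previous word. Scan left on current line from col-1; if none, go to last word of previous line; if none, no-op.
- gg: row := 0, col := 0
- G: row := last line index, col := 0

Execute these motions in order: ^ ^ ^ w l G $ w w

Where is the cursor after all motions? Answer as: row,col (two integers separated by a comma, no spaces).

After 1 (^): row=0 col=0 char='s'
After 2 (^): row=0 col=0 char='s'
After 3 (^): row=0 col=0 char='s'
After 4 (w): row=0 col=6 char='s'
After 5 (l): row=0 col=7 char='u'
After 6 (G): row=4 col=0 char='t'
After 7 ($): row=4 col=9 char='e'
After 8 (w): row=4 col=9 char='e'
After 9 (w): row=4 col=9 char='e'

Answer: 4,9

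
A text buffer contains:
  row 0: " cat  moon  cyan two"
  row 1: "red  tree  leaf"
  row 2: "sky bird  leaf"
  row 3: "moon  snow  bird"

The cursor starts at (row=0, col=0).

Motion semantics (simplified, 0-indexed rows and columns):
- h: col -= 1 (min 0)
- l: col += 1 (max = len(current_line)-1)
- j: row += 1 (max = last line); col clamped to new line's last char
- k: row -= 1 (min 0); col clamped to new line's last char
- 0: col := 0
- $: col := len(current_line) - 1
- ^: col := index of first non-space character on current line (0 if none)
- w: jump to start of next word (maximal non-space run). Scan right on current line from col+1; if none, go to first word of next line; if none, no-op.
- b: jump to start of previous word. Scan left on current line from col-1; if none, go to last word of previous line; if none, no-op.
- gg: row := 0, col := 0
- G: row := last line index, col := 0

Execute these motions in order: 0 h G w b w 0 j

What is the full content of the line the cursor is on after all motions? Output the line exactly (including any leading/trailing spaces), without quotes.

Answer: moon  snow  bird

Derivation:
After 1 (0): row=0 col=0 char='_'
After 2 (h): row=0 col=0 char='_'
After 3 (G): row=3 col=0 char='m'
After 4 (w): row=3 col=6 char='s'
After 5 (b): row=3 col=0 char='m'
After 6 (w): row=3 col=6 char='s'
After 7 (0): row=3 col=0 char='m'
After 8 (j): row=3 col=0 char='m'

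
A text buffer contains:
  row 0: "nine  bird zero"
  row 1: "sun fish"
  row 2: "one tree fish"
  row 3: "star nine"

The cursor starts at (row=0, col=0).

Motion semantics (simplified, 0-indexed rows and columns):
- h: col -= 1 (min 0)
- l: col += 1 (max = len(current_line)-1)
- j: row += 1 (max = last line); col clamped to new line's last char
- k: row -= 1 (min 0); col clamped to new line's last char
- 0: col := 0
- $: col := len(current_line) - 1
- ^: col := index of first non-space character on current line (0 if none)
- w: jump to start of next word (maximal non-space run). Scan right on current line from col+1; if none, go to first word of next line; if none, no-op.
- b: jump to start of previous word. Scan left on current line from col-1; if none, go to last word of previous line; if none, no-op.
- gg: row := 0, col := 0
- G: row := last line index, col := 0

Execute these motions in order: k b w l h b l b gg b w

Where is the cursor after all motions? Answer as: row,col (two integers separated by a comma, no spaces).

Answer: 0,6

Derivation:
After 1 (k): row=0 col=0 char='n'
After 2 (b): row=0 col=0 char='n'
After 3 (w): row=0 col=6 char='b'
After 4 (l): row=0 col=7 char='i'
After 5 (h): row=0 col=6 char='b'
After 6 (b): row=0 col=0 char='n'
After 7 (l): row=0 col=1 char='i'
After 8 (b): row=0 col=0 char='n'
After 9 (gg): row=0 col=0 char='n'
After 10 (b): row=0 col=0 char='n'
After 11 (w): row=0 col=6 char='b'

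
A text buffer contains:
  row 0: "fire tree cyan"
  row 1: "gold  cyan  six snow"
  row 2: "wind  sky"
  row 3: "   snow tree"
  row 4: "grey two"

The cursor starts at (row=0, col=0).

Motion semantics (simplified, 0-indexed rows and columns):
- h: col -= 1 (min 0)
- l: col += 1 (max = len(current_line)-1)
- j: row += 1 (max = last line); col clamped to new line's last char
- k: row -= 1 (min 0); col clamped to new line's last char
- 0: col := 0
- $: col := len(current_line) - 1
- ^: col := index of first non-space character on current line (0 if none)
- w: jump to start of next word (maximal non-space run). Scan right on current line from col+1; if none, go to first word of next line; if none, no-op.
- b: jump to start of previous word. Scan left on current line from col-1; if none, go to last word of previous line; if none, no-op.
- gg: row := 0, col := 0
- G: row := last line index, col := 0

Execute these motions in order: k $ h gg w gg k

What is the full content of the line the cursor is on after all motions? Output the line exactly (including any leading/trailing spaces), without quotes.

After 1 (k): row=0 col=0 char='f'
After 2 ($): row=0 col=13 char='n'
After 3 (h): row=0 col=12 char='a'
After 4 (gg): row=0 col=0 char='f'
After 5 (w): row=0 col=5 char='t'
After 6 (gg): row=0 col=0 char='f'
After 7 (k): row=0 col=0 char='f'

Answer: fire tree cyan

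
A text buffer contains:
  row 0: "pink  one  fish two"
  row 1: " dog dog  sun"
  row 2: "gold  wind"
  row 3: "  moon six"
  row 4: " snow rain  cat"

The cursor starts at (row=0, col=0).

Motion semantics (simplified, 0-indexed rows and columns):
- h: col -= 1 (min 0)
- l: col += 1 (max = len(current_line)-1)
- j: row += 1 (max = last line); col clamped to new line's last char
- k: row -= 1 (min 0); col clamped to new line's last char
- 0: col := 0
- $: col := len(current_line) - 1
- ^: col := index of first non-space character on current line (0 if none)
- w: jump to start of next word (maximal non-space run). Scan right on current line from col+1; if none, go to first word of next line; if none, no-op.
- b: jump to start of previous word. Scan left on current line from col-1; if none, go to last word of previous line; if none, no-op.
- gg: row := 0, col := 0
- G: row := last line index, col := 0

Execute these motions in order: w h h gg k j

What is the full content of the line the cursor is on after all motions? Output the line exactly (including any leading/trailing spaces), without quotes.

Answer:  dog dog  sun

Derivation:
After 1 (w): row=0 col=6 char='o'
After 2 (h): row=0 col=5 char='_'
After 3 (h): row=0 col=4 char='_'
After 4 (gg): row=0 col=0 char='p'
After 5 (k): row=0 col=0 char='p'
After 6 (j): row=1 col=0 char='_'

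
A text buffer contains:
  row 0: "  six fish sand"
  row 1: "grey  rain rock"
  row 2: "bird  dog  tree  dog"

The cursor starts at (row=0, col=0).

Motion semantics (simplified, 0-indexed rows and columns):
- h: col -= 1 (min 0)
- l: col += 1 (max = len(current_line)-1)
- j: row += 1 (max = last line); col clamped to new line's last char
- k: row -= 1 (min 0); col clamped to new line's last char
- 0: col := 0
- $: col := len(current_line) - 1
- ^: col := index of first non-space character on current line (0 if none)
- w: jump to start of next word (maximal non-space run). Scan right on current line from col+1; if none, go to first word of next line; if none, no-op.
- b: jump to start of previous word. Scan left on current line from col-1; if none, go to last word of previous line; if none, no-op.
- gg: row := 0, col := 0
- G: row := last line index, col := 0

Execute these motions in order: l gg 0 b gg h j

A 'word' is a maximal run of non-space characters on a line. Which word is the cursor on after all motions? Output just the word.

After 1 (l): row=0 col=1 char='_'
After 2 (gg): row=0 col=0 char='_'
After 3 (0): row=0 col=0 char='_'
After 4 (b): row=0 col=0 char='_'
After 5 (gg): row=0 col=0 char='_'
After 6 (h): row=0 col=0 char='_'
After 7 (j): row=1 col=0 char='g'

Answer: grey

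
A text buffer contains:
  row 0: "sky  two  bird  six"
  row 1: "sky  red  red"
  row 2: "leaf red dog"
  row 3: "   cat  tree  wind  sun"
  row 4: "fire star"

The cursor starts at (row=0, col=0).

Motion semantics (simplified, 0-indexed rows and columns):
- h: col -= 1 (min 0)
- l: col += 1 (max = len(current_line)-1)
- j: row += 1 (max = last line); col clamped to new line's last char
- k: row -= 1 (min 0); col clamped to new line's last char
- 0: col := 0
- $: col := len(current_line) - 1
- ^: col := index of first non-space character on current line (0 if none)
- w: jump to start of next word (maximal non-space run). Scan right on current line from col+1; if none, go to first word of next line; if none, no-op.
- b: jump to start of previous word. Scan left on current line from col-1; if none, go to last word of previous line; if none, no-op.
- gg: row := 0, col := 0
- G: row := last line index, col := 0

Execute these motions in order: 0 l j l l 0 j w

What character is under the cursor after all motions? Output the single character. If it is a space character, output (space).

After 1 (0): row=0 col=0 char='s'
After 2 (l): row=0 col=1 char='k'
After 3 (j): row=1 col=1 char='k'
After 4 (l): row=1 col=2 char='y'
After 5 (l): row=1 col=3 char='_'
After 6 (0): row=1 col=0 char='s'
After 7 (j): row=2 col=0 char='l'
After 8 (w): row=2 col=5 char='r'

Answer: r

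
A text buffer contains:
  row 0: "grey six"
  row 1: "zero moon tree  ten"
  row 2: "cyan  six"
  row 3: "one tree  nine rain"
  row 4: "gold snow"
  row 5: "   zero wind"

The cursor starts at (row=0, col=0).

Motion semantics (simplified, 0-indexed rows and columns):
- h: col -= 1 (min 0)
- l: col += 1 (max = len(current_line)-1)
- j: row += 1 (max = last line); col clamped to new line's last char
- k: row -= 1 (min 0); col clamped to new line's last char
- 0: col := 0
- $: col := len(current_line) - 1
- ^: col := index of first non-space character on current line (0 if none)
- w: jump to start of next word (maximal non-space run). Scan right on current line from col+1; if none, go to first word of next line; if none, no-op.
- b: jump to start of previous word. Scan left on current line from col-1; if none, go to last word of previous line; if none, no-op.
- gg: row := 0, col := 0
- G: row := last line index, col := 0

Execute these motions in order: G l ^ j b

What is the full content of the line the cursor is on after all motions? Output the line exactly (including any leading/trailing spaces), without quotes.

Answer: gold snow

Derivation:
After 1 (G): row=5 col=0 char='_'
After 2 (l): row=5 col=1 char='_'
After 3 (^): row=5 col=3 char='z'
After 4 (j): row=5 col=3 char='z'
After 5 (b): row=4 col=5 char='s'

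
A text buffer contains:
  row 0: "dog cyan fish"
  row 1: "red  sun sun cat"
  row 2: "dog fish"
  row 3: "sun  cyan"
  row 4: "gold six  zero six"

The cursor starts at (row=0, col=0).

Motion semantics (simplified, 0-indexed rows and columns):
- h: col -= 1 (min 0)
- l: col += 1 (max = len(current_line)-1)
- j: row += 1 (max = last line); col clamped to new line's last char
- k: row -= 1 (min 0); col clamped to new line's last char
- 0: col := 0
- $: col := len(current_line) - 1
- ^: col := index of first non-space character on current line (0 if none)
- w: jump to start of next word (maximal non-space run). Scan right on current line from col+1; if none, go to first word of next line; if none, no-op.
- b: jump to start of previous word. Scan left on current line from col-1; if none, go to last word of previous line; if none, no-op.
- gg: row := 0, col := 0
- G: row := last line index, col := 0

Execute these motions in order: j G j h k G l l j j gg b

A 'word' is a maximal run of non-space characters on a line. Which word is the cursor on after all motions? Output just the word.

After 1 (j): row=1 col=0 char='r'
After 2 (G): row=4 col=0 char='g'
After 3 (j): row=4 col=0 char='g'
After 4 (h): row=4 col=0 char='g'
After 5 (k): row=3 col=0 char='s'
After 6 (G): row=4 col=0 char='g'
After 7 (l): row=4 col=1 char='o'
After 8 (l): row=4 col=2 char='l'
After 9 (j): row=4 col=2 char='l'
After 10 (j): row=4 col=2 char='l'
After 11 (gg): row=0 col=0 char='d'
After 12 (b): row=0 col=0 char='d'

Answer: dog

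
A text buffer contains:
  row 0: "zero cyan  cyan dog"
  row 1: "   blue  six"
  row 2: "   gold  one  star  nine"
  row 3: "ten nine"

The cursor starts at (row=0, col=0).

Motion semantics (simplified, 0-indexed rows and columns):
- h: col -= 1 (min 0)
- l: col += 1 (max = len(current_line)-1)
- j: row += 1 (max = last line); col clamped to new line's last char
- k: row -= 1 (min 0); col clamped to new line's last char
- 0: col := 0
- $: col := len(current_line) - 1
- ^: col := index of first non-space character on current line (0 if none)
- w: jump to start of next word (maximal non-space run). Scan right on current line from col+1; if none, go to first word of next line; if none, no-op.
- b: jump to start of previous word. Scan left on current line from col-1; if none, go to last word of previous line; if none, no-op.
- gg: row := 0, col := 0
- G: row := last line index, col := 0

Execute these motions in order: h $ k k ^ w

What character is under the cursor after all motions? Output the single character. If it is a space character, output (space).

Answer: c

Derivation:
After 1 (h): row=0 col=0 char='z'
After 2 ($): row=0 col=18 char='g'
After 3 (k): row=0 col=18 char='g'
After 4 (k): row=0 col=18 char='g'
After 5 (^): row=0 col=0 char='z'
After 6 (w): row=0 col=5 char='c'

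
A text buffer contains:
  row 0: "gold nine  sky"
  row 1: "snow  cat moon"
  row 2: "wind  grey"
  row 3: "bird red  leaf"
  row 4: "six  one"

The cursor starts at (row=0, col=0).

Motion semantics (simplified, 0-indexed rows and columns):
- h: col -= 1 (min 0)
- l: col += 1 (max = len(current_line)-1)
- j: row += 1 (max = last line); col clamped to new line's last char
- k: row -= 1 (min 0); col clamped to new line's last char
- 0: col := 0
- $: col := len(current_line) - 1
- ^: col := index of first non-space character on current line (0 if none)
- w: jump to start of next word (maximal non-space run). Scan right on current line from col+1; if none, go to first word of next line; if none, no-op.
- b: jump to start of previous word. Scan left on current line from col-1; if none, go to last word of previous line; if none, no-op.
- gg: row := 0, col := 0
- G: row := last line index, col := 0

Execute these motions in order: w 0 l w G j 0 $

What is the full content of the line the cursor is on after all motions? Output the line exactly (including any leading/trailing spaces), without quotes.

After 1 (w): row=0 col=5 char='n'
After 2 (0): row=0 col=0 char='g'
After 3 (l): row=0 col=1 char='o'
After 4 (w): row=0 col=5 char='n'
After 5 (G): row=4 col=0 char='s'
After 6 (j): row=4 col=0 char='s'
After 7 (0): row=4 col=0 char='s'
After 8 ($): row=4 col=7 char='e'

Answer: six  one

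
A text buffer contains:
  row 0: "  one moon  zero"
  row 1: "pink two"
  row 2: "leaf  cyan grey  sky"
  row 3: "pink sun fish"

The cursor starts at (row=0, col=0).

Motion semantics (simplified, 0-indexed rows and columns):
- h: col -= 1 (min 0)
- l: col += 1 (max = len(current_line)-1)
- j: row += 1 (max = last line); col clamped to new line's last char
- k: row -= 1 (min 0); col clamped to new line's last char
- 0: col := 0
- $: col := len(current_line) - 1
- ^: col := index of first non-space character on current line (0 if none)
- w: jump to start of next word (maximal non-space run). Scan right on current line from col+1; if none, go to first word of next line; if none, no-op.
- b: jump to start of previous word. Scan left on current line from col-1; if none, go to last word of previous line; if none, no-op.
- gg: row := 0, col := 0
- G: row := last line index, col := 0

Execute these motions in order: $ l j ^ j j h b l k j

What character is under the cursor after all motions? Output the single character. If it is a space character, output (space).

Answer: y

Derivation:
After 1 ($): row=0 col=15 char='o'
After 2 (l): row=0 col=15 char='o'
After 3 (j): row=1 col=7 char='o'
After 4 (^): row=1 col=0 char='p'
After 5 (j): row=2 col=0 char='l'
After 6 (j): row=3 col=0 char='p'
After 7 (h): row=3 col=0 char='p'
After 8 (b): row=2 col=17 char='s'
After 9 (l): row=2 col=18 char='k'
After 10 (k): row=1 col=7 char='o'
After 11 (j): row=2 col=7 char='y'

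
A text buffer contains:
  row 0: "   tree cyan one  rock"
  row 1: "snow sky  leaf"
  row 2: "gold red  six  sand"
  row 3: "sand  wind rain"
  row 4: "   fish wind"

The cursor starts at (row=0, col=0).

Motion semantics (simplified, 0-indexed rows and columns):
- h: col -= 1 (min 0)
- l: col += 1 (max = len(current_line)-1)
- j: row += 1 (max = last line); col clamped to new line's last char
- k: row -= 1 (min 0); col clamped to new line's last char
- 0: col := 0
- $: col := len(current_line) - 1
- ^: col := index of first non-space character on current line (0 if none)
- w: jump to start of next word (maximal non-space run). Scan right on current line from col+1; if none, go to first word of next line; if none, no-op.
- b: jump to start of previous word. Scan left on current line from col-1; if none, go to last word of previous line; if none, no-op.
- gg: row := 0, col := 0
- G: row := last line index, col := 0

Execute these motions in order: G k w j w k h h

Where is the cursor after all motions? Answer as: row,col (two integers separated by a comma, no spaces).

Answer: 3,6

Derivation:
After 1 (G): row=4 col=0 char='_'
After 2 (k): row=3 col=0 char='s'
After 3 (w): row=3 col=6 char='w'
After 4 (j): row=4 col=6 char='h'
After 5 (w): row=4 col=8 char='w'
After 6 (k): row=3 col=8 char='n'
After 7 (h): row=3 col=7 char='i'
After 8 (h): row=3 col=6 char='w'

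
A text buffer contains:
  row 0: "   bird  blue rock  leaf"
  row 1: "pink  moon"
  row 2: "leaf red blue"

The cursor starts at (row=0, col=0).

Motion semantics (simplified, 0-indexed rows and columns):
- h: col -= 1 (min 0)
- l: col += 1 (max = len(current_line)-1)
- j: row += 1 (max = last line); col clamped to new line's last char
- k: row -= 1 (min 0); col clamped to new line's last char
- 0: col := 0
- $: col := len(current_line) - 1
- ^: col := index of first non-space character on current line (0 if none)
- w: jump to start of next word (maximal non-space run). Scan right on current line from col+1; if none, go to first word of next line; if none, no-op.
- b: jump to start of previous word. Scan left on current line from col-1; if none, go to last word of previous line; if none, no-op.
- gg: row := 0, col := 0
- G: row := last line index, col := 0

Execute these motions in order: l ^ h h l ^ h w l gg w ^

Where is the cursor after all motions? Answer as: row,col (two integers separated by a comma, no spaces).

Answer: 0,3

Derivation:
After 1 (l): row=0 col=1 char='_'
After 2 (^): row=0 col=3 char='b'
After 3 (h): row=0 col=2 char='_'
After 4 (h): row=0 col=1 char='_'
After 5 (l): row=0 col=2 char='_'
After 6 (^): row=0 col=3 char='b'
After 7 (h): row=0 col=2 char='_'
After 8 (w): row=0 col=3 char='b'
After 9 (l): row=0 col=4 char='i'
After 10 (gg): row=0 col=0 char='_'
After 11 (w): row=0 col=3 char='b'
After 12 (^): row=0 col=3 char='b'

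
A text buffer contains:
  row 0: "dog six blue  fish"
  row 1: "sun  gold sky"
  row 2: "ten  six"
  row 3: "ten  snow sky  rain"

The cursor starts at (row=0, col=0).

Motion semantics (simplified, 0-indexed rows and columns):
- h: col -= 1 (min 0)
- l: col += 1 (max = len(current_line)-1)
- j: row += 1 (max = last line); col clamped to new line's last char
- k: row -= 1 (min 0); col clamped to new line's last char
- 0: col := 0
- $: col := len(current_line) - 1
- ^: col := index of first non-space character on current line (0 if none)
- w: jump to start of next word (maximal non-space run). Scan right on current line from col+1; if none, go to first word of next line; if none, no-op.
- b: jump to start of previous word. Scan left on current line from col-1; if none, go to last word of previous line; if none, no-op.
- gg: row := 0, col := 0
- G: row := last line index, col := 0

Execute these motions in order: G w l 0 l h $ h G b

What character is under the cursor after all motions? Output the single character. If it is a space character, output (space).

Answer: s

Derivation:
After 1 (G): row=3 col=0 char='t'
After 2 (w): row=3 col=5 char='s'
After 3 (l): row=3 col=6 char='n'
After 4 (0): row=3 col=0 char='t'
After 5 (l): row=3 col=1 char='e'
After 6 (h): row=3 col=0 char='t'
After 7 ($): row=3 col=18 char='n'
After 8 (h): row=3 col=17 char='i'
After 9 (G): row=3 col=0 char='t'
After 10 (b): row=2 col=5 char='s'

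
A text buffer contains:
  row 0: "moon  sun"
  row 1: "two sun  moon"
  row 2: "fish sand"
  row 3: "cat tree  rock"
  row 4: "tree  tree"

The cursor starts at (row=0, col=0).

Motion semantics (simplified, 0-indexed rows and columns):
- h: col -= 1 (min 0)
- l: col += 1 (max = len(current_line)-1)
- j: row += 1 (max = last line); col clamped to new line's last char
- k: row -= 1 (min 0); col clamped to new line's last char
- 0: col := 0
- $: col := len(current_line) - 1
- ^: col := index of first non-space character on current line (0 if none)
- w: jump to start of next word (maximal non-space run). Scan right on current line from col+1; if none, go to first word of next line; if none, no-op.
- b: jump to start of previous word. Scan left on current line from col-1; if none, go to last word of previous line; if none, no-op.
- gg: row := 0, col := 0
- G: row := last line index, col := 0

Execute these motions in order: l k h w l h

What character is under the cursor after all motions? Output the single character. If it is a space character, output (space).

After 1 (l): row=0 col=1 char='o'
After 2 (k): row=0 col=1 char='o'
After 3 (h): row=0 col=0 char='m'
After 4 (w): row=0 col=6 char='s'
After 5 (l): row=0 col=7 char='u'
After 6 (h): row=0 col=6 char='s'

Answer: s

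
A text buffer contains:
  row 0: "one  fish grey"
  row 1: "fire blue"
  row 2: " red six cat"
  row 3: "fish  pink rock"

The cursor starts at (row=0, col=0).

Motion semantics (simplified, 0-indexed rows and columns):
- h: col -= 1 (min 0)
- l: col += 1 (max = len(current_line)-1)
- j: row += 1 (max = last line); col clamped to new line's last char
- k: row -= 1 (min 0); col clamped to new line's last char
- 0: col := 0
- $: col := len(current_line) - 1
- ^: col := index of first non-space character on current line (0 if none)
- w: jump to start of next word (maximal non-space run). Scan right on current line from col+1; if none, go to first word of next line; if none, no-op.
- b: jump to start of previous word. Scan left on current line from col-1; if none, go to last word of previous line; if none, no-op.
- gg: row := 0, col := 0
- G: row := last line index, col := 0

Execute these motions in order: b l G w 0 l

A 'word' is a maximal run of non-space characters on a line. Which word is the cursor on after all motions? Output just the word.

Answer: fish

Derivation:
After 1 (b): row=0 col=0 char='o'
After 2 (l): row=0 col=1 char='n'
After 3 (G): row=3 col=0 char='f'
After 4 (w): row=3 col=6 char='p'
After 5 (0): row=3 col=0 char='f'
After 6 (l): row=3 col=1 char='i'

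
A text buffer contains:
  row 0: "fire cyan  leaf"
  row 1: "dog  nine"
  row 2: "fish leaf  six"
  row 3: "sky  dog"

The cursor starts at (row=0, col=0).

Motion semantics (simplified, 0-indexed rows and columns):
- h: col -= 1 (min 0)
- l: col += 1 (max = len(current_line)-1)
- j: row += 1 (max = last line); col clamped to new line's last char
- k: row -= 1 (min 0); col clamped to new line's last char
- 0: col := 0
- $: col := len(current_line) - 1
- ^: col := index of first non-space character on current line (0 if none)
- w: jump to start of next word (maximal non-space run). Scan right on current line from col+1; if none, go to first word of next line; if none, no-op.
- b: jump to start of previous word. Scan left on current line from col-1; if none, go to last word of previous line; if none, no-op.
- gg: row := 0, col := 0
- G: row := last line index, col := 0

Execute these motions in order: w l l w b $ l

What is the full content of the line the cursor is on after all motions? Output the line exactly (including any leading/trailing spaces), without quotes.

After 1 (w): row=0 col=5 char='c'
After 2 (l): row=0 col=6 char='y'
After 3 (l): row=0 col=7 char='a'
After 4 (w): row=0 col=11 char='l'
After 5 (b): row=0 col=5 char='c'
After 6 ($): row=0 col=14 char='f'
After 7 (l): row=0 col=14 char='f'

Answer: fire cyan  leaf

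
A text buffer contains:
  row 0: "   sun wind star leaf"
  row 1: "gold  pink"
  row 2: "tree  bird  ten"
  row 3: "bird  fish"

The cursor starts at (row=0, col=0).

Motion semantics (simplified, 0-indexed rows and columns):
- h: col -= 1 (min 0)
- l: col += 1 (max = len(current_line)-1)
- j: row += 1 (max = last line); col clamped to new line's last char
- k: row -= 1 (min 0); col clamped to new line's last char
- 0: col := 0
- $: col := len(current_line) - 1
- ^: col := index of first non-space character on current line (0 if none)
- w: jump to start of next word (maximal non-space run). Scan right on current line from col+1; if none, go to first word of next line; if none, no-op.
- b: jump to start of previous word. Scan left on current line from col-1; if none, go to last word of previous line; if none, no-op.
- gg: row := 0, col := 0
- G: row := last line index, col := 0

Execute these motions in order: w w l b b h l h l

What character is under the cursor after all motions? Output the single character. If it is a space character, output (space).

Answer: s

Derivation:
After 1 (w): row=0 col=3 char='s'
After 2 (w): row=0 col=7 char='w'
After 3 (l): row=0 col=8 char='i'
After 4 (b): row=0 col=7 char='w'
After 5 (b): row=0 col=3 char='s'
After 6 (h): row=0 col=2 char='_'
After 7 (l): row=0 col=3 char='s'
After 8 (h): row=0 col=2 char='_'
After 9 (l): row=0 col=3 char='s'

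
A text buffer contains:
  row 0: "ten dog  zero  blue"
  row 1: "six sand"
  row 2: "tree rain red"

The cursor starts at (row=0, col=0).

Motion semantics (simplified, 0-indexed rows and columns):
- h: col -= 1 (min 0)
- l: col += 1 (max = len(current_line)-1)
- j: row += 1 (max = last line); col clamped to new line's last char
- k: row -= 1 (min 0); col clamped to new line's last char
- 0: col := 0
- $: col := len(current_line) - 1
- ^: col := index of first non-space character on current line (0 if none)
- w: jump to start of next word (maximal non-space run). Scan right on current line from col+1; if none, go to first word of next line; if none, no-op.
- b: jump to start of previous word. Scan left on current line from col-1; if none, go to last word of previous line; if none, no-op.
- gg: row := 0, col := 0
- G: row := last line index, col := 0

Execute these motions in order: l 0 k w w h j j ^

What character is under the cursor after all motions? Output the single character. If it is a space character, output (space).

After 1 (l): row=0 col=1 char='e'
After 2 (0): row=0 col=0 char='t'
After 3 (k): row=0 col=0 char='t'
After 4 (w): row=0 col=4 char='d'
After 5 (w): row=0 col=9 char='z'
After 6 (h): row=0 col=8 char='_'
After 7 (j): row=1 col=7 char='d'
After 8 (j): row=2 col=7 char='i'
After 9 (^): row=2 col=0 char='t'

Answer: t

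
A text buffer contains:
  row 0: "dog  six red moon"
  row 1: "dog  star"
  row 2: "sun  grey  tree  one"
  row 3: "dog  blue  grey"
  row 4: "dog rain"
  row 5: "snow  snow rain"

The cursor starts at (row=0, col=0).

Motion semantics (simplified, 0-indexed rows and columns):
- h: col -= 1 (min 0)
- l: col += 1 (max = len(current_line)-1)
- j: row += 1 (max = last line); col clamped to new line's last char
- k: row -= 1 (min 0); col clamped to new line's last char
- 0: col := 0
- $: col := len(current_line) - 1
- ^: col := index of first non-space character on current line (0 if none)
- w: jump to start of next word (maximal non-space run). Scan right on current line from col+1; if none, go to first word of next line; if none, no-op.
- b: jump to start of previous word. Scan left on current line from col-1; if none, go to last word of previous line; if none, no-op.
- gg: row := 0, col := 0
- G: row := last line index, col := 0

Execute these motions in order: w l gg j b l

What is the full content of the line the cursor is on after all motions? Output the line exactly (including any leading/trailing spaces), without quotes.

Answer: dog  six red moon

Derivation:
After 1 (w): row=0 col=5 char='s'
After 2 (l): row=0 col=6 char='i'
After 3 (gg): row=0 col=0 char='d'
After 4 (j): row=1 col=0 char='d'
After 5 (b): row=0 col=13 char='m'
After 6 (l): row=0 col=14 char='o'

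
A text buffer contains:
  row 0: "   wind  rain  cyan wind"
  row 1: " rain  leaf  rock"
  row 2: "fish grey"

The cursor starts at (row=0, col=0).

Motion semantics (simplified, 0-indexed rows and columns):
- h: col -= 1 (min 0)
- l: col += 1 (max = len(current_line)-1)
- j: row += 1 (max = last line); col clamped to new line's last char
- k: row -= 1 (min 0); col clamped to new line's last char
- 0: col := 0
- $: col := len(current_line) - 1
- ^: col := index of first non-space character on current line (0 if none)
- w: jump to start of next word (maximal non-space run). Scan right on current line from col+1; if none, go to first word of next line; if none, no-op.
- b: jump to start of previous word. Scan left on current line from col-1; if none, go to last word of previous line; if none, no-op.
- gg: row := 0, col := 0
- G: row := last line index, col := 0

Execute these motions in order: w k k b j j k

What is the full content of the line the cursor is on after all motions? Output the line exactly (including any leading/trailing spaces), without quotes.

After 1 (w): row=0 col=3 char='w'
After 2 (k): row=0 col=3 char='w'
After 3 (k): row=0 col=3 char='w'
After 4 (b): row=0 col=3 char='w'
After 5 (j): row=1 col=3 char='i'
After 6 (j): row=2 col=3 char='h'
After 7 (k): row=1 col=3 char='i'

Answer:  rain  leaf  rock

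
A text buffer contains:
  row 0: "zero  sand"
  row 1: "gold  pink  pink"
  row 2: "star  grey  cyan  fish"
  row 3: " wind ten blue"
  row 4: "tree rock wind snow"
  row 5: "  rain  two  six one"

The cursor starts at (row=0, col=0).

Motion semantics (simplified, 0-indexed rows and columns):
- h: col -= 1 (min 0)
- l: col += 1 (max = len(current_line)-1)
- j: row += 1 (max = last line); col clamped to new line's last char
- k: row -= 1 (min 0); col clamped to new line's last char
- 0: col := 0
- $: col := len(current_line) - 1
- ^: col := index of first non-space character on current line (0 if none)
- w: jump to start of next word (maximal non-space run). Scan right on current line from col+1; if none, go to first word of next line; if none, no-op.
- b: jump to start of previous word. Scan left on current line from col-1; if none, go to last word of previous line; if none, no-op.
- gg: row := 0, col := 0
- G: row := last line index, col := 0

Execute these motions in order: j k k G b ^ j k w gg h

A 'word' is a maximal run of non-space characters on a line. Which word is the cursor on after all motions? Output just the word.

After 1 (j): row=1 col=0 char='g'
After 2 (k): row=0 col=0 char='z'
After 3 (k): row=0 col=0 char='z'
After 4 (G): row=5 col=0 char='_'
After 5 (b): row=4 col=15 char='s'
After 6 (^): row=4 col=0 char='t'
After 7 (j): row=5 col=0 char='_'
After 8 (k): row=4 col=0 char='t'
After 9 (w): row=4 col=5 char='r'
After 10 (gg): row=0 col=0 char='z'
After 11 (h): row=0 col=0 char='z'

Answer: zero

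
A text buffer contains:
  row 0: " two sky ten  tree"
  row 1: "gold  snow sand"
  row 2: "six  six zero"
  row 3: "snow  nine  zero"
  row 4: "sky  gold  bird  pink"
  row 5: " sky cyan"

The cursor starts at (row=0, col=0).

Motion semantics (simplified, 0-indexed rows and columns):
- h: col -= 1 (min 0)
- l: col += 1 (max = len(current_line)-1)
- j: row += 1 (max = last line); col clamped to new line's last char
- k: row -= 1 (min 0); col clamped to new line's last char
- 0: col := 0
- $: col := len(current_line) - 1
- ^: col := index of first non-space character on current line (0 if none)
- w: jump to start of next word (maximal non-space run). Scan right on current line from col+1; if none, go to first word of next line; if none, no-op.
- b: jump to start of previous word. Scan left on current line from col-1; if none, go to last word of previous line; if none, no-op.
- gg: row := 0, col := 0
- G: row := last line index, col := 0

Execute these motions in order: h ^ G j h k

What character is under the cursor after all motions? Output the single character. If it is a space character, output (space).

After 1 (h): row=0 col=0 char='_'
After 2 (^): row=0 col=1 char='t'
After 3 (G): row=5 col=0 char='_'
After 4 (j): row=5 col=0 char='_'
After 5 (h): row=5 col=0 char='_'
After 6 (k): row=4 col=0 char='s'

Answer: s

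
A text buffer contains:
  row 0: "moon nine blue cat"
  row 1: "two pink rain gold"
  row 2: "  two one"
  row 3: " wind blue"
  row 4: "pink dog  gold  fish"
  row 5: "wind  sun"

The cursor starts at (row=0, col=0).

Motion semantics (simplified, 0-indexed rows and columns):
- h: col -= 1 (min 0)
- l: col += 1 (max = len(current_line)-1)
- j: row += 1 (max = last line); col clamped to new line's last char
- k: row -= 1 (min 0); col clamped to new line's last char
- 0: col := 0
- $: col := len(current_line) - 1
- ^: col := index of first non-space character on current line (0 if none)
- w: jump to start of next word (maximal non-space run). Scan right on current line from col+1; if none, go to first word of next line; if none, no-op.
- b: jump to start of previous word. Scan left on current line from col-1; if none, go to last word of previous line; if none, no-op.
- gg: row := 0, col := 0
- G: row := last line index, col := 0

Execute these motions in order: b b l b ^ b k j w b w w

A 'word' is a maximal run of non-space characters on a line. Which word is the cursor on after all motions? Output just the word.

After 1 (b): row=0 col=0 char='m'
After 2 (b): row=0 col=0 char='m'
After 3 (l): row=0 col=1 char='o'
After 4 (b): row=0 col=0 char='m'
After 5 (^): row=0 col=0 char='m'
After 6 (b): row=0 col=0 char='m'
After 7 (k): row=0 col=0 char='m'
After 8 (j): row=1 col=0 char='t'
After 9 (w): row=1 col=4 char='p'
After 10 (b): row=1 col=0 char='t'
After 11 (w): row=1 col=4 char='p'
After 12 (w): row=1 col=9 char='r'

Answer: rain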